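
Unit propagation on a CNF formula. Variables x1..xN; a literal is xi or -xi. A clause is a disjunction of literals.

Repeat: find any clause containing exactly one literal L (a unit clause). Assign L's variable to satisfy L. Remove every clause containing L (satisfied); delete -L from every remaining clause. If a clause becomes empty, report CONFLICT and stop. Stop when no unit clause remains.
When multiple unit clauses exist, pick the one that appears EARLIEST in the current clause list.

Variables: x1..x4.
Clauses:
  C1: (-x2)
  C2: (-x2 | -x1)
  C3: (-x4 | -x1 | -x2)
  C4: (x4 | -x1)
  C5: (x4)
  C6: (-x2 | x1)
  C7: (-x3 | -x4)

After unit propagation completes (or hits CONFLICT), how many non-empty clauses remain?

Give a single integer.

unit clause [-2] forces x2=F; simplify:
  satisfied 4 clause(s); 3 remain; assigned so far: [2]
unit clause [4] forces x4=T; simplify:
  drop -4 from [-3, -4] -> [-3]
  satisfied 2 clause(s); 1 remain; assigned so far: [2, 4]
unit clause [-3] forces x3=F; simplify:
  satisfied 1 clause(s); 0 remain; assigned so far: [2, 3, 4]

Answer: 0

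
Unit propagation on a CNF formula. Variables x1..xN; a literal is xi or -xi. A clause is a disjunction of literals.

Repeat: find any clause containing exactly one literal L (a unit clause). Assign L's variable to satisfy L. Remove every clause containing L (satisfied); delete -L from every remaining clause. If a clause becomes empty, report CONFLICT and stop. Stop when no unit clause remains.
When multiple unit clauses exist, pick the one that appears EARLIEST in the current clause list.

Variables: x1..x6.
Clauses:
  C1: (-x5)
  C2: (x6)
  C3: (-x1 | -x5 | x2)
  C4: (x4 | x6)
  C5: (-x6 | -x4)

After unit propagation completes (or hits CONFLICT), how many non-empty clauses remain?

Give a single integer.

Answer: 0

Derivation:
unit clause [-5] forces x5=F; simplify:
  satisfied 2 clause(s); 3 remain; assigned so far: [5]
unit clause [6] forces x6=T; simplify:
  drop -6 from [-6, -4] -> [-4]
  satisfied 2 clause(s); 1 remain; assigned so far: [5, 6]
unit clause [-4] forces x4=F; simplify:
  satisfied 1 clause(s); 0 remain; assigned so far: [4, 5, 6]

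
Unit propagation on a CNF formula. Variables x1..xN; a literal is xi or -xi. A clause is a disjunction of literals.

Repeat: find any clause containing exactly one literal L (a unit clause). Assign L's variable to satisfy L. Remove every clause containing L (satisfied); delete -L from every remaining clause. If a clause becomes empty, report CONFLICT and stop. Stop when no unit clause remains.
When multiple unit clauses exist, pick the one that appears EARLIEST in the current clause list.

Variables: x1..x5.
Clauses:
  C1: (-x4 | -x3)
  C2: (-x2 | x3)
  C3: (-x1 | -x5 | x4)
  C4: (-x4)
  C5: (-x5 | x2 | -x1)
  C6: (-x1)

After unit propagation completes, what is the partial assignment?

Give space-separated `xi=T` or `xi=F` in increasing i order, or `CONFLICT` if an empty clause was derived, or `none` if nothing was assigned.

Answer: x1=F x4=F

Derivation:
unit clause [-4] forces x4=F; simplify:
  drop 4 from [-1, -5, 4] -> [-1, -5]
  satisfied 2 clause(s); 4 remain; assigned so far: [4]
unit clause [-1] forces x1=F; simplify:
  satisfied 3 clause(s); 1 remain; assigned so far: [1, 4]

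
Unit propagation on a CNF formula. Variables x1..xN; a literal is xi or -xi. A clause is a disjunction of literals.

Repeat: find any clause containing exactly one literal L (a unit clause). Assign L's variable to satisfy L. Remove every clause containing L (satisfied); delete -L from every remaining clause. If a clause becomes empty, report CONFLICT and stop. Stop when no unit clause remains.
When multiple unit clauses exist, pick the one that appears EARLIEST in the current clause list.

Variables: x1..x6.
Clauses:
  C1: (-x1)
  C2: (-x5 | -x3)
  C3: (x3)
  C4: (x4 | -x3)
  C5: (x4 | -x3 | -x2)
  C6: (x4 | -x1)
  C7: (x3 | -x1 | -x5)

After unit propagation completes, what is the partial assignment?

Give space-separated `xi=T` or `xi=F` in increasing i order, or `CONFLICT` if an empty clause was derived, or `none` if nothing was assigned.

Answer: x1=F x3=T x4=T x5=F

Derivation:
unit clause [-1] forces x1=F; simplify:
  satisfied 3 clause(s); 4 remain; assigned so far: [1]
unit clause [3] forces x3=T; simplify:
  drop -3 from [-5, -3] -> [-5]
  drop -3 from [4, -3] -> [4]
  drop -3 from [4, -3, -2] -> [4, -2]
  satisfied 1 clause(s); 3 remain; assigned so far: [1, 3]
unit clause [-5] forces x5=F; simplify:
  satisfied 1 clause(s); 2 remain; assigned so far: [1, 3, 5]
unit clause [4] forces x4=T; simplify:
  satisfied 2 clause(s); 0 remain; assigned so far: [1, 3, 4, 5]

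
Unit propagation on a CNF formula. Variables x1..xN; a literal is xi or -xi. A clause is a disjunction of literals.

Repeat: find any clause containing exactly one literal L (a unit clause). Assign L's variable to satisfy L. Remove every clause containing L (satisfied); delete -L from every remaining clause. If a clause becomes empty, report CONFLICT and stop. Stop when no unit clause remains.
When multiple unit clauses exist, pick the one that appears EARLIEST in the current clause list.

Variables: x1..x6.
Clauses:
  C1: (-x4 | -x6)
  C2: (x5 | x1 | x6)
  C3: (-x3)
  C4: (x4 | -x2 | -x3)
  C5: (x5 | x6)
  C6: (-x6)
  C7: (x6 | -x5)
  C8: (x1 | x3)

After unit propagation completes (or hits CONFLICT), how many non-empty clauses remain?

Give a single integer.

Answer: 1

Derivation:
unit clause [-3] forces x3=F; simplify:
  drop 3 from [1, 3] -> [1]
  satisfied 2 clause(s); 6 remain; assigned so far: [3]
unit clause [-6] forces x6=F; simplify:
  drop 6 from [5, 1, 6] -> [5, 1]
  drop 6 from [5, 6] -> [5]
  drop 6 from [6, -5] -> [-5]
  satisfied 2 clause(s); 4 remain; assigned so far: [3, 6]
unit clause [5] forces x5=T; simplify:
  drop -5 from [-5] -> [] (empty!)
  satisfied 2 clause(s); 2 remain; assigned so far: [3, 5, 6]
CONFLICT (empty clause)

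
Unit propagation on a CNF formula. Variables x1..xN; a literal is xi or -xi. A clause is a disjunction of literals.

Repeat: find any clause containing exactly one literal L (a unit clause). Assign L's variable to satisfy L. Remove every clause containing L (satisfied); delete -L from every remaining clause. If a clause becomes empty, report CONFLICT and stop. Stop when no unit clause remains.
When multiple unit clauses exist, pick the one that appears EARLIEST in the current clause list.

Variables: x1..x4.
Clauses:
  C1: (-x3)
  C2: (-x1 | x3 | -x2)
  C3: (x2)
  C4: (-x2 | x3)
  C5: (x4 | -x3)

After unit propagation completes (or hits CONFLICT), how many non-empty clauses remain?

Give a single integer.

Answer: 1

Derivation:
unit clause [-3] forces x3=F; simplify:
  drop 3 from [-1, 3, -2] -> [-1, -2]
  drop 3 from [-2, 3] -> [-2]
  satisfied 2 clause(s); 3 remain; assigned so far: [3]
unit clause [2] forces x2=T; simplify:
  drop -2 from [-1, -2] -> [-1]
  drop -2 from [-2] -> [] (empty!)
  satisfied 1 clause(s); 2 remain; assigned so far: [2, 3]
CONFLICT (empty clause)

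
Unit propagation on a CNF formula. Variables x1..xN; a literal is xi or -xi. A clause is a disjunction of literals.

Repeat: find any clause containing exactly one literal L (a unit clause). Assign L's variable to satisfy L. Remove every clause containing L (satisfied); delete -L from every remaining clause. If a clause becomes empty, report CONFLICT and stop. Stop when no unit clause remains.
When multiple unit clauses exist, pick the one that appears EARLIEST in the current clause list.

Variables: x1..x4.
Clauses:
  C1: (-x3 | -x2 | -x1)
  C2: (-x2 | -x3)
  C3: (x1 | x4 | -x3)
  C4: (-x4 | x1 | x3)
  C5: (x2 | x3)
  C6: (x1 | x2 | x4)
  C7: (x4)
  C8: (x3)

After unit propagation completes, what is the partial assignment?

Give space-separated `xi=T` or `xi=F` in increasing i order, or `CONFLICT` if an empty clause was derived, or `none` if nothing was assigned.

unit clause [4] forces x4=T; simplify:
  drop -4 from [-4, 1, 3] -> [1, 3]
  satisfied 3 clause(s); 5 remain; assigned so far: [4]
unit clause [3] forces x3=T; simplify:
  drop -3 from [-3, -2, -1] -> [-2, -1]
  drop -3 from [-2, -3] -> [-2]
  satisfied 3 clause(s); 2 remain; assigned so far: [3, 4]
unit clause [-2] forces x2=F; simplify:
  satisfied 2 clause(s); 0 remain; assigned so far: [2, 3, 4]

Answer: x2=F x3=T x4=T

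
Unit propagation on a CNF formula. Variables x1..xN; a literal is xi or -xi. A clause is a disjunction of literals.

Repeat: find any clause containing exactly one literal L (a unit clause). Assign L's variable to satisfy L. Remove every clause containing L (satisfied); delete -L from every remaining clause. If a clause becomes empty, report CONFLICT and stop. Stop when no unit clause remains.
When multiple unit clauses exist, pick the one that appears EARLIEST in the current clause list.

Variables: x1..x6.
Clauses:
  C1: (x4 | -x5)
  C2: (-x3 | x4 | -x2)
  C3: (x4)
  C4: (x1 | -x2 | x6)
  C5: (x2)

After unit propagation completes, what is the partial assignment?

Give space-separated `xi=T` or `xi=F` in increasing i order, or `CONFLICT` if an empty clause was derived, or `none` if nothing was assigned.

Answer: x2=T x4=T

Derivation:
unit clause [4] forces x4=T; simplify:
  satisfied 3 clause(s); 2 remain; assigned so far: [4]
unit clause [2] forces x2=T; simplify:
  drop -2 from [1, -2, 6] -> [1, 6]
  satisfied 1 clause(s); 1 remain; assigned so far: [2, 4]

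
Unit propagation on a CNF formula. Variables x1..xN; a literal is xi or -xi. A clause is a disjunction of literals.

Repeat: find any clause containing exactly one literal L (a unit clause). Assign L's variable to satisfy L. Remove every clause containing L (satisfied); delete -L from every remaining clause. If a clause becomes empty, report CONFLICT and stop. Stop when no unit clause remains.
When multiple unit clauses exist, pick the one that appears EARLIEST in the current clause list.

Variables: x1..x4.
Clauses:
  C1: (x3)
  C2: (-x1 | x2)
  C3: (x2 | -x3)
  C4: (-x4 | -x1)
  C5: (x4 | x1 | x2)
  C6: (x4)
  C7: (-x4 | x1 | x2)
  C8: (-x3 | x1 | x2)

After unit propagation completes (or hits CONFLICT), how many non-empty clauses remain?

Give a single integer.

Answer: 0

Derivation:
unit clause [3] forces x3=T; simplify:
  drop -3 from [2, -3] -> [2]
  drop -3 from [-3, 1, 2] -> [1, 2]
  satisfied 1 clause(s); 7 remain; assigned so far: [3]
unit clause [2] forces x2=T; simplify:
  satisfied 5 clause(s); 2 remain; assigned so far: [2, 3]
unit clause [4] forces x4=T; simplify:
  drop -4 from [-4, -1] -> [-1]
  satisfied 1 clause(s); 1 remain; assigned so far: [2, 3, 4]
unit clause [-1] forces x1=F; simplify:
  satisfied 1 clause(s); 0 remain; assigned so far: [1, 2, 3, 4]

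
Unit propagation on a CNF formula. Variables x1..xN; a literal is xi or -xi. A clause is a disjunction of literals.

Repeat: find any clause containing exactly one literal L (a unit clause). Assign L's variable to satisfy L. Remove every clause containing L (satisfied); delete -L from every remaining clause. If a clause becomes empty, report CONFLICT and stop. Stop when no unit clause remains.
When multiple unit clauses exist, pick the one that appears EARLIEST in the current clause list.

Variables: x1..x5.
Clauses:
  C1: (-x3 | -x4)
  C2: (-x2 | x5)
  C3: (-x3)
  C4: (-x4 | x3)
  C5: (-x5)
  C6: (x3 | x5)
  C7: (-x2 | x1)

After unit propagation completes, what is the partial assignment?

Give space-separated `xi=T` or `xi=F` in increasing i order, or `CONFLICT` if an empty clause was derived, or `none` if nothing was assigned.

Answer: CONFLICT

Derivation:
unit clause [-3] forces x3=F; simplify:
  drop 3 from [-4, 3] -> [-4]
  drop 3 from [3, 5] -> [5]
  satisfied 2 clause(s); 5 remain; assigned so far: [3]
unit clause [-4] forces x4=F; simplify:
  satisfied 1 clause(s); 4 remain; assigned so far: [3, 4]
unit clause [-5] forces x5=F; simplify:
  drop 5 from [-2, 5] -> [-2]
  drop 5 from [5] -> [] (empty!)
  satisfied 1 clause(s); 3 remain; assigned so far: [3, 4, 5]
CONFLICT (empty clause)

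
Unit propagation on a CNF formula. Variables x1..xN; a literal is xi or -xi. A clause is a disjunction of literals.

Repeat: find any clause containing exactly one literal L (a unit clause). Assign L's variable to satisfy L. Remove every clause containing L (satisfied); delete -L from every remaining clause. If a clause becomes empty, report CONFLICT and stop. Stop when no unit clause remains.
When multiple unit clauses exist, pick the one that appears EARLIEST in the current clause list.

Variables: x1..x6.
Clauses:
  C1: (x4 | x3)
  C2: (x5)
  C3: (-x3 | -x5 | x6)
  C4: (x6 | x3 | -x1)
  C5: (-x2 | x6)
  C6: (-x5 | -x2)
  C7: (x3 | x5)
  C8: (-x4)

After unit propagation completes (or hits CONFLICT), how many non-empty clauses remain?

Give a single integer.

Answer: 0

Derivation:
unit clause [5] forces x5=T; simplify:
  drop -5 from [-3, -5, 6] -> [-3, 6]
  drop -5 from [-5, -2] -> [-2]
  satisfied 2 clause(s); 6 remain; assigned so far: [5]
unit clause [-2] forces x2=F; simplify:
  satisfied 2 clause(s); 4 remain; assigned so far: [2, 5]
unit clause [-4] forces x4=F; simplify:
  drop 4 from [4, 3] -> [3]
  satisfied 1 clause(s); 3 remain; assigned so far: [2, 4, 5]
unit clause [3] forces x3=T; simplify:
  drop -3 from [-3, 6] -> [6]
  satisfied 2 clause(s); 1 remain; assigned so far: [2, 3, 4, 5]
unit clause [6] forces x6=T; simplify:
  satisfied 1 clause(s); 0 remain; assigned so far: [2, 3, 4, 5, 6]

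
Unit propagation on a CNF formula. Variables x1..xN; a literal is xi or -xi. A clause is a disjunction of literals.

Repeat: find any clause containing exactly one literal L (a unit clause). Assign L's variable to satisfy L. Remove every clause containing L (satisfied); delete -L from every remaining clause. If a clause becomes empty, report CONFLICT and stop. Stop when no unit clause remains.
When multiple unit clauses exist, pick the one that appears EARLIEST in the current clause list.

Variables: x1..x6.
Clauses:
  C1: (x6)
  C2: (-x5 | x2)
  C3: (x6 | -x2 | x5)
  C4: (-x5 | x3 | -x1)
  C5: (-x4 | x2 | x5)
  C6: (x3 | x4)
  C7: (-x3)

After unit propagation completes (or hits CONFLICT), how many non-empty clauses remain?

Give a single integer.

Answer: 3

Derivation:
unit clause [6] forces x6=T; simplify:
  satisfied 2 clause(s); 5 remain; assigned so far: [6]
unit clause [-3] forces x3=F; simplify:
  drop 3 from [-5, 3, -1] -> [-5, -1]
  drop 3 from [3, 4] -> [4]
  satisfied 1 clause(s); 4 remain; assigned so far: [3, 6]
unit clause [4] forces x4=T; simplify:
  drop -4 from [-4, 2, 5] -> [2, 5]
  satisfied 1 clause(s); 3 remain; assigned so far: [3, 4, 6]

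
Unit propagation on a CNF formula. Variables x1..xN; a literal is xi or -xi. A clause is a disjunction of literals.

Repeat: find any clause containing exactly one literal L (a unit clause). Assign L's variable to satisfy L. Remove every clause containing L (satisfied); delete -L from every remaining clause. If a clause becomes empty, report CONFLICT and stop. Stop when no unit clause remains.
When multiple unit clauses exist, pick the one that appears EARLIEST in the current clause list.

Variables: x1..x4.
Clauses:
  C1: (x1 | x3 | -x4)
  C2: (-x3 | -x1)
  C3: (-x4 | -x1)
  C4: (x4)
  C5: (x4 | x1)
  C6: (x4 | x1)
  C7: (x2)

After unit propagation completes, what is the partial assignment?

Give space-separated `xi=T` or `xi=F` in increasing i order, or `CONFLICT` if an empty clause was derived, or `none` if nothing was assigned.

Answer: x1=F x2=T x3=T x4=T

Derivation:
unit clause [4] forces x4=T; simplify:
  drop -4 from [1, 3, -4] -> [1, 3]
  drop -4 from [-4, -1] -> [-1]
  satisfied 3 clause(s); 4 remain; assigned so far: [4]
unit clause [-1] forces x1=F; simplify:
  drop 1 from [1, 3] -> [3]
  satisfied 2 clause(s); 2 remain; assigned so far: [1, 4]
unit clause [3] forces x3=T; simplify:
  satisfied 1 clause(s); 1 remain; assigned so far: [1, 3, 4]
unit clause [2] forces x2=T; simplify:
  satisfied 1 clause(s); 0 remain; assigned so far: [1, 2, 3, 4]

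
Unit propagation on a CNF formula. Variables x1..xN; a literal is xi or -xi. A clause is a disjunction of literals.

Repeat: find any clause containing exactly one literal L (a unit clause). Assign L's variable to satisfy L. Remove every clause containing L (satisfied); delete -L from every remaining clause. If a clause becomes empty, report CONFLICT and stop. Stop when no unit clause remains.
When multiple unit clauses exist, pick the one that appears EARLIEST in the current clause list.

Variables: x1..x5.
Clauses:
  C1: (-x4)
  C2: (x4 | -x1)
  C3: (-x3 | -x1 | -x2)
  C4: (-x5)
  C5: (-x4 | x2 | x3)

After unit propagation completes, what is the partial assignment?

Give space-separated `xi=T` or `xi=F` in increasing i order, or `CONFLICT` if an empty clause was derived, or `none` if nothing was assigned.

unit clause [-4] forces x4=F; simplify:
  drop 4 from [4, -1] -> [-1]
  satisfied 2 clause(s); 3 remain; assigned so far: [4]
unit clause [-1] forces x1=F; simplify:
  satisfied 2 clause(s); 1 remain; assigned so far: [1, 4]
unit clause [-5] forces x5=F; simplify:
  satisfied 1 clause(s); 0 remain; assigned so far: [1, 4, 5]

Answer: x1=F x4=F x5=F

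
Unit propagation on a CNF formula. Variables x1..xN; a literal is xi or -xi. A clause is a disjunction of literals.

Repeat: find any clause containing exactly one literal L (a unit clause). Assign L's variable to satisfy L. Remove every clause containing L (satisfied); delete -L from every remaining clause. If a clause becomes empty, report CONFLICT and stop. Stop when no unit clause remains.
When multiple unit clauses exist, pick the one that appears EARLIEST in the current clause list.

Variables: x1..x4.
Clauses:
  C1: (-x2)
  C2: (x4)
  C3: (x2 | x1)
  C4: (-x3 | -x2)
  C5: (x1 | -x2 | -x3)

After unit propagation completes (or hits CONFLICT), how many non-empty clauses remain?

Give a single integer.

unit clause [-2] forces x2=F; simplify:
  drop 2 from [2, 1] -> [1]
  satisfied 3 clause(s); 2 remain; assigned so far: [2]
unit clause [4] forces x4=T; simplify:
  satisfied 1 clause(s); 1 remain; assigned so far: [2, 4]
unit clause [1] forces x1=T; simplify:
  satisfied 1 clause(s); 0 remain; assigned so far: [1, 2, 4]

Answer: 0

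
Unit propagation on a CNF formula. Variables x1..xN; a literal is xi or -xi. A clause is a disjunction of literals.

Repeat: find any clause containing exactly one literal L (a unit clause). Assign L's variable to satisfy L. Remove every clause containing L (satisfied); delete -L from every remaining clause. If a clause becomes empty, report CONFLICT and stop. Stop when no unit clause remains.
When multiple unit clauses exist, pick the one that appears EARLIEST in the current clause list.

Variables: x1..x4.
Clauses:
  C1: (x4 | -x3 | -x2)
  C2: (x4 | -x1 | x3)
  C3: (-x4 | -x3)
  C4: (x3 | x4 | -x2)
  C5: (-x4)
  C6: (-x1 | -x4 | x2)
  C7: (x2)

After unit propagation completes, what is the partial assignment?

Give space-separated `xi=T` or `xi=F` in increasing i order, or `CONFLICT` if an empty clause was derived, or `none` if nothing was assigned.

unit clause [-4] forces x4=F; simplify:
  drop 4 from [4, -3, -2] -> [-3, -2]
  drop 4 from [4, -1, 3] -> [-1, 3]
  drop 4 from [3, 4, -2] -> [3, -2]
  satisfied 3 clause(s); 4 remain; assigned so far: [4]
unit clause [2] forces x2=T; simplify:
  drop -2 from [-3, -2] -> [-3]
  drop -2 from [3, -2] -> [3]
  satisfied 1 clause(s); 3 remain; assigned so far: [2, 4]
unit clause [-3] forces x3=F; simplify:
  drop 3 from [-1, 3] -> [-1]
  drop 3 from [3] -> [] (empty!)
  satisfied 1 clause(s); 2 remain; assigned so far: [2, 3, 4]
CONFLICT (empty clause)

Answer: CONFLICT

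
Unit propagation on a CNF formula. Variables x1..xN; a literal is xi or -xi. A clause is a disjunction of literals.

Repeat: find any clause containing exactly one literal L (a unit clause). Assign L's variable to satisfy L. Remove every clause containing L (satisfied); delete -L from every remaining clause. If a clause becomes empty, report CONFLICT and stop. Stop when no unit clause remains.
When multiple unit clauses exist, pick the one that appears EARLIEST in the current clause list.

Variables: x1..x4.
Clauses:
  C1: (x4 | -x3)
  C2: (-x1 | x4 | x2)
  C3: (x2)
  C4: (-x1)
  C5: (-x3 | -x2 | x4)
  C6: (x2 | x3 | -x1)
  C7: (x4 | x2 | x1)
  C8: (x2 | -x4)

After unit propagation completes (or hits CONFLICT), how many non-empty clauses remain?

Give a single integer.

unit clause [2] forces x2=T; simplify:
  drop -2 from [-3, -2, 4] -> [-3, 4]
  satisfied 5 clause(s); 3 remain; assigned so far: [2]
unit clause [-1] forces x1=F; simplify:
  satisfied 1 clause(s); 2 remain; assigned so far: [1, 2]

Answer: 2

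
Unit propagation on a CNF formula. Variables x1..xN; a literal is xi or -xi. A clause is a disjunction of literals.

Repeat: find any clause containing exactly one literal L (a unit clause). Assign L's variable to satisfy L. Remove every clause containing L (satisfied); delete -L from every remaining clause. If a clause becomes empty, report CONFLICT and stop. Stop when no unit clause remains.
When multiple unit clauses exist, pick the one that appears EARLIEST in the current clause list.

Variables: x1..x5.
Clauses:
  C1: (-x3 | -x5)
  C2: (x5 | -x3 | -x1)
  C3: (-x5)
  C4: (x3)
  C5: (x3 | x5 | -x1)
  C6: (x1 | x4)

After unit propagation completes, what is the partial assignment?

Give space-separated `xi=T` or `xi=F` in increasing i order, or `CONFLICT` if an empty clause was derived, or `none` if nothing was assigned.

unit clause [-5] forces x5=F; simplify:
  drop 5 from [5, -3, -1] -> [-3, -1]
  drop 5 from [3, 5, -1] -> [3, -1]
  satisfied 2 clause(s); 4 remain; assigned so far: [5]
unit clause [3] forces x3=T; simplify:
  drop -3 from [-3, -1] -> [-1]
  satisfied 2 clause(s); 2 remain; assigned so far: [3, 5]
unit clause [-1] forces x1=F; simplify:
  drop 1 from [1, 4] -> [4]
  satisfied 1 clause(s); 1 remain; assigned so far: [1, 3, 5]
unit clause [4] forces x4=T; simplify:
  satisfied 1 clause(s); 0 remain; assigned so far: [1, 3, 4, 5]

Answer: x1=F x3=T x4=T x5=F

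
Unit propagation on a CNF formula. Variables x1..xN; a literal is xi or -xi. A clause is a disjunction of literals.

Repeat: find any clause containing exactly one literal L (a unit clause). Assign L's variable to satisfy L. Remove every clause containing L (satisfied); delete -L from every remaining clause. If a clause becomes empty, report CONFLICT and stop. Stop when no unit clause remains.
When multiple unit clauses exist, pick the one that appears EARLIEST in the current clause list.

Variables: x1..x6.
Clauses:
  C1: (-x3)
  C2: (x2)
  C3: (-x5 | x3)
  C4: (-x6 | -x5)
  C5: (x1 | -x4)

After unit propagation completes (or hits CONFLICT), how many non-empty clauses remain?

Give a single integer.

Answer: 1

Derivation:
unit clause [-3] forces x3=F; simplify:
  drop 3 from [-5, 3] -> [-5]
  satisfied 1 clause(s); 4 remain; assigned so far: [3]
unit clause [2] forces x2=T; simplify:
  satisfied 1 clause(s); 3 remain; assigned so far: [2, 3]
unit clause [-5] forces x5=F; simplify:
  satisfied 2 clause(s); 1 remain; assigned so far: [2, 3, 5]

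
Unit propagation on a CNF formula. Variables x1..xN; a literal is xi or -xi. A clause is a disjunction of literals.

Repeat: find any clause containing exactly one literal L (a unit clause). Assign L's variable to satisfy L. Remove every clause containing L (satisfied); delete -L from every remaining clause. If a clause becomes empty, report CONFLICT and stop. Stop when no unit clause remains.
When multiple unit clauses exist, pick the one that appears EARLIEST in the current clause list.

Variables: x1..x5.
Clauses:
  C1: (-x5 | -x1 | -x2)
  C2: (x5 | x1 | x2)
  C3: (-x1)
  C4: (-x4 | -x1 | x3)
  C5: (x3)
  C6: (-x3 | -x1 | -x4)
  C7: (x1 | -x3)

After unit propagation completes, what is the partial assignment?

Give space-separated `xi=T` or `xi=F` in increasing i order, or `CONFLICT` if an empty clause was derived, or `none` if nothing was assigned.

Answer: CONFLICT

Derivation:
unit clause [-1] forces x1=F; simplify:
  drop 1 from [5, 1, 2] -> [5, 2]
  drop 1 from [1, -3] -> [-3]
  satisfied 4 clause(s); 3 remain; assigned so far: [1]
unit clause [3] forces x3=T; simplify:
  drop -3 from [-3] -> [] (empty!)
  satisfied 1 clause(s); 2 remain; assigned so far: [1, 3]
CONFLICT (empty clause)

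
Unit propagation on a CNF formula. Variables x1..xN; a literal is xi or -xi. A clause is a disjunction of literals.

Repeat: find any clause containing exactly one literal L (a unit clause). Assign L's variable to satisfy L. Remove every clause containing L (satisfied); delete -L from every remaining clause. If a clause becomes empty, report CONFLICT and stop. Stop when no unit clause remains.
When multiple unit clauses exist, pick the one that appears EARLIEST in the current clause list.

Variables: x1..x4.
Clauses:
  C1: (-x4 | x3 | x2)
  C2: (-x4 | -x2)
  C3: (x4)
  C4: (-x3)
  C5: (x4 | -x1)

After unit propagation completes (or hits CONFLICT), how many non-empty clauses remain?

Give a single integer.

Answer: 0

Derivation:
unit clause [4] forces x4=T; simplify:
  drop -4 from [-4, 3, 2] -> [3, 2]
  drop -4 from [-4, -2] -> [-2]
  satisfied 2 clause(s); 3 remain; assigned so far: [4]
unit clause [-2] forces x2=F; simplify:
  drop 2 from [3, 2] -> [3]
  satisfied 1 clause(s); 2 remain; assigned so far: [2, 4]
unit clause [3] forces x3=T; simplify:
  drop -3 from [-3] -> [] (empty!)
  satisfied 1 clause(s); 1 remain; assigned so far: [2, 3, 4]
CONFLICT (empty clause)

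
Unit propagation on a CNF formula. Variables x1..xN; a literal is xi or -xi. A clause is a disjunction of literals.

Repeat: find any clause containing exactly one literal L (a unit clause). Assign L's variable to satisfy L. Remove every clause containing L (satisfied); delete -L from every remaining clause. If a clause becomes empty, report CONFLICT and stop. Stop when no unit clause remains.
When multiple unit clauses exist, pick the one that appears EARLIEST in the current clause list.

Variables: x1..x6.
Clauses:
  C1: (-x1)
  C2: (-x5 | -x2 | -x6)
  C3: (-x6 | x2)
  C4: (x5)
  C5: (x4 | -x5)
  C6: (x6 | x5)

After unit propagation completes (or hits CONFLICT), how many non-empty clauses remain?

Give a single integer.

Answer: 2

Derivation:
unit clause [-1] forces x1=F; simplify:
  satisfied 1 clause(s); 5 remain; assigned so far: [1]
unit clause [5] forces x5=T; simplify:
  drop -5 from [-5, -2, -6] -> [-2, -6]
  drop -5 from [4, -5] -> [4]
  satisfied 2 clause(s); 3 remain; assigned so far: [1, 5]
unit clause [4] forces x4=T; simplify:
  satisfied 1 clause(s); 2 remain; assigned so far: [1, 4, 5]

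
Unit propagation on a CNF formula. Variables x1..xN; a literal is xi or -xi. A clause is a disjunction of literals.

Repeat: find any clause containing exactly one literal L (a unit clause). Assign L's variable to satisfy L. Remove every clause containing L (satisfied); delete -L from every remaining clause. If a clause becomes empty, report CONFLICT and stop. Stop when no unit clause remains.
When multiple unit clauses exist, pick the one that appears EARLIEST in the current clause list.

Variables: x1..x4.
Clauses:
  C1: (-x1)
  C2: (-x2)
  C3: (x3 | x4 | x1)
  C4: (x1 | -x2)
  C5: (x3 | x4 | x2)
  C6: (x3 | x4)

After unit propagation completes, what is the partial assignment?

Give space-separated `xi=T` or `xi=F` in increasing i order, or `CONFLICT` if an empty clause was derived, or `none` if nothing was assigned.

Answer: x1=F x2=F

Derivation:
unit clause [-1] forces x1=F; simplify:
  drop 1 from [3, 4, 1] -> [3, 4]
  drop 1 from [1, -2] -> [-2]
  satisfied 1 clause(s); 5 remain; assigned so far: [1]
unit clause [-2] forces x2=F; simplify:
  drop 2 from [3, 4, 2] -> [3, 4]
  satisfied 2 clause(s); 3 remain; assigned so far: [1, 2]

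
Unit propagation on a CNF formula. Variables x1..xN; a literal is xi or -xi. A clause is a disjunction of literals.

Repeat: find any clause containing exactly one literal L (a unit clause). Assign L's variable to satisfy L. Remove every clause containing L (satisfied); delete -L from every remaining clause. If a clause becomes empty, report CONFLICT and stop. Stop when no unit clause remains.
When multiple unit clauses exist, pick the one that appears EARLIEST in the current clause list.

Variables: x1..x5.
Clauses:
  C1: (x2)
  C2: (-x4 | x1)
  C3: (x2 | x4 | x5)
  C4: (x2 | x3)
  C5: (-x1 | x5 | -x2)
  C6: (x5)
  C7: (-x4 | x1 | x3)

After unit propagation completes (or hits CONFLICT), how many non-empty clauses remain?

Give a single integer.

Answer: 2

Derivation:
unit clause [2] forces x2=T; simplify:
  drop -2 from [-1, 5, -2] -> [-1, 5]
  satisfied 3 clause(s); 4 remain; assigned so far: [2]
unit clause [5] forces x5=T; simplify:
  satisfied 2 clause(s); 2 remain; assigned so far: [2, 5]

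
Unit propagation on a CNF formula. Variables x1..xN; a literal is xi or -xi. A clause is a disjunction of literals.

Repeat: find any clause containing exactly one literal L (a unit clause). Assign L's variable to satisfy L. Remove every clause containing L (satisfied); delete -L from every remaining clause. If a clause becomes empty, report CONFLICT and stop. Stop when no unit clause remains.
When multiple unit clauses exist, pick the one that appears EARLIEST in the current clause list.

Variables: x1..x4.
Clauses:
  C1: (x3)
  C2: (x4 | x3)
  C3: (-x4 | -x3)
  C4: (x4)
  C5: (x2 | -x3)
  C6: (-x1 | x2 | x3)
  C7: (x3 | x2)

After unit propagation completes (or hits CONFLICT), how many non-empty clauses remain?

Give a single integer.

unit clause [3] forces x3=T; simplify:
  drop -3 from [-4, -3] -> [-4]
  drop -3 from [2, -3] -> [2]
  satisfied 4 clause(s); 3 remain; assigned so far: [3]
unit clause [-4] forces x4=F; simplify:
  drop 4 from [4] -> [] (empty!)
  satisfied 1 clause(s); 2 remain; assigned so far: [3, 4]
CONFLICT (empty clause)

Answer: 1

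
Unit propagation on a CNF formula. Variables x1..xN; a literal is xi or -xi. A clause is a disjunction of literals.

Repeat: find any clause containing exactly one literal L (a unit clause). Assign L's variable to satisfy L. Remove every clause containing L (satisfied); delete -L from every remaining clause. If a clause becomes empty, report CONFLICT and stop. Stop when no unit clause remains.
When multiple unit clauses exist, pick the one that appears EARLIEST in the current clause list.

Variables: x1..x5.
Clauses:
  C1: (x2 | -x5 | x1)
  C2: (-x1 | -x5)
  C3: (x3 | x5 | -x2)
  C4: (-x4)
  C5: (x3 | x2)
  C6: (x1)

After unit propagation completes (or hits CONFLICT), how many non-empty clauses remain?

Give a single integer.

unit clause [-4] forces x4=F; simplify:
  satisfied 1 clause(s); 5 remain; assigned so far: [4]
unit clause [1] forces x1=T; simplify:
  drop -1 from [-1, -5] -> [-5]
  satisfied 2 clause(s); 3 remain; assigned so far: [1, 4]
unit clause [-5] forces x5=F; simplify:
  drop 5 from [3, 5, -2] -> [3, -2]
  satisfied 1 clause(s); 2 remain; assigned so far: [1, 4, 5]

Answer: 2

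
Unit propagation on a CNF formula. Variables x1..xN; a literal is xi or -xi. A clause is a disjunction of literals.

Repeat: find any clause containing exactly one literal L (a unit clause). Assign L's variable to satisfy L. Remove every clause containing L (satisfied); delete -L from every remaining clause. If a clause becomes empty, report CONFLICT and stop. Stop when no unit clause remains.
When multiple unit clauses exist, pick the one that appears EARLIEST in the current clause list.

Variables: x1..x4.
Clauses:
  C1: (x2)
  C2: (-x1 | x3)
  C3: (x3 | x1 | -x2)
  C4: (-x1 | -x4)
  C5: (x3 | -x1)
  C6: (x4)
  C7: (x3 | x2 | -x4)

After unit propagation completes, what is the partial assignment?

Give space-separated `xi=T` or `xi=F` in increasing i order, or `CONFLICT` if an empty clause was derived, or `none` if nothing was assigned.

unit clause [2] forces x2=T; simplify:
  drop -2 from [3, 1, -2] -> [3, 1]
  satisfied 2 clause(s); 5 remain; assigned so far: [2]
unit clause [4] forces x4=T; simplify:
  drop -4 from [-1, -4] -> [-1]
  satisfied 1 clause(s); 4 remain; assigned so far: [2, 4]
unit clause [-1] forces x1=F; simplify:
  drop 1 from [3, 1] -> [3]
  satisfied 3 clause(s); 1 remain; assigned so far: [1, 2, 4]
unit clause [3] forces x3=T; simplify:
  satisfied 1 clause(s); 0 remain; assigned so far: [1, 2, 3, 4]

Answer: x1=F x2=T x3=T x4=T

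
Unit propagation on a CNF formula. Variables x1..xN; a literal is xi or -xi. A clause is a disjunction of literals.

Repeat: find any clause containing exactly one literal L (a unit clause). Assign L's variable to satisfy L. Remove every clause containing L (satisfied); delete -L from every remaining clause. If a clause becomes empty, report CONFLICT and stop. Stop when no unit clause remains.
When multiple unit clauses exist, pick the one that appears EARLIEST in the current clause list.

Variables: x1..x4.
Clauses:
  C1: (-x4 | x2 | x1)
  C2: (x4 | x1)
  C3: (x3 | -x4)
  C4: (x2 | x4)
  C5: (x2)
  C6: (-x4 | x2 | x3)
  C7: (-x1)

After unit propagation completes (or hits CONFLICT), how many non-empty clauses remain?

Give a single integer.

unit clause [2] forces x2=T; simplify:
  satisfied 4 clause(s); 3 remain; assigned so far: [2]
unit clause [-1] forces x1=F; simplify:
  drop 1 from [4, 1] -> [4]
  satisfied 1 clause(s); 2 remain; assigned so far: [1, 2]
unit clause [4] forces x4=T; simplify:
  drop -4 from [3, -4] -> [3]
  satisfied 1 clause(s); 1 remain; assigned so far: [1, 2, 4]
unit clause [3] forces x3=T; simplify:
  satisfied 1 clause(s); 0 remain; assigned so far: [1, 2, 3, 4]

Answer: 0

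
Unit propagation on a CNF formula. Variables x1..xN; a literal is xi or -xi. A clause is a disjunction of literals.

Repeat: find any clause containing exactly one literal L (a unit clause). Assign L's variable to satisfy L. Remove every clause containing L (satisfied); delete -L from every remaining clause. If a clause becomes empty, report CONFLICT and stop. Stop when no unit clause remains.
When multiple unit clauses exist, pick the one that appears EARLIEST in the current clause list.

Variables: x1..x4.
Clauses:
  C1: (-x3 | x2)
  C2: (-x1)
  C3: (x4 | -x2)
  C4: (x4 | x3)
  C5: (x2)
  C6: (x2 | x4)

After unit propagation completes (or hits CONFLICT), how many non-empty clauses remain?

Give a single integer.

unit clause [-1] forces x1=F; simplify:
  satisfied 1 clause(s); 5 remain; assigned so far: [1]
unit clause [2] forces x2=T; simplify:
  drop -2 from [4, -2] -> [4]
  satisfied 3 clause(s); 2 remain; assigned so far: [1, 2]
unit clause [4] forces x4=T; simplify:
  satisfied 2 clause(s); 0 remain; assigned so far: [1, 2, 4]

Answer: 0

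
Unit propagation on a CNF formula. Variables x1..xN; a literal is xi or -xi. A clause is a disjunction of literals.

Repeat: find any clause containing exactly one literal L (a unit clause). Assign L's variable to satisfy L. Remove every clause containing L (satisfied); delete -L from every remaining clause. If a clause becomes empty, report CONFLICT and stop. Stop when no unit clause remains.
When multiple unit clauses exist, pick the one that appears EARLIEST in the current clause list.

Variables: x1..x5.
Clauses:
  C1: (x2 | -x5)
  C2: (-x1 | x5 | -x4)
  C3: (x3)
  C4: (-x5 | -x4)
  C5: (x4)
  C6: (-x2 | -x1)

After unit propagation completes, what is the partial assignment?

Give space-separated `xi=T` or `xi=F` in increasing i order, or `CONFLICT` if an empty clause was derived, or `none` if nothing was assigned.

Answer: x1=F x3=T x4=T x5=F

Derivation:
unit clause [3] forces x3=T; simplify:
  satisfied 1 clause(s); 5 remain; assigned so far: [3]
unit clause [4] forces x4=T; simplify:
  drop -4 from [-1, 5, -4] -> [-1, 5]
  drop -4 from [-5, -4] -> [-5]
  satisfied 1 clause(s); 4 remain; assigned so far: [3, 4]
unit clause [-5] forces x5=F; simplify:
  drop 5 from [-1, 5] -> [-1]
  satisfied 2 clause(s); 2 remain; assigned so far: [3, 4, 5]
unit clause [-1] forces x1=F; simplify:
  satisfied 2 clause(s); 0 remain; assigned so far: [1, 3, 4, 5]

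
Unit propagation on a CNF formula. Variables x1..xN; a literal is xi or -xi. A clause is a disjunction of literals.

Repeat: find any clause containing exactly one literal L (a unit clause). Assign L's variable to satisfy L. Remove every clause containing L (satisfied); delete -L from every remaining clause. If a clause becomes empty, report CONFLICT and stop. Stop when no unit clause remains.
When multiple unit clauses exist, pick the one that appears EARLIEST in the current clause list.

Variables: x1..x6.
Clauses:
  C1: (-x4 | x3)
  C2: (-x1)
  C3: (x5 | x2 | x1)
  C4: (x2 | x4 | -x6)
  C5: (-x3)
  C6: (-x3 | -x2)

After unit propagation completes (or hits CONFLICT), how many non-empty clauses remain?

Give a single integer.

Answer: 2

Derivation:
unit clause [-1] forces x1=F; simplify:
  drop 1 from [5, 2, 1] -> [5, 2]
  satisfied 1 clause(s); 5 remain; assigned so far: [1]
unit clause [-3] forces x3=F; simplify:
  drop 3 from [-4, 3] -> [-4]
  satisfied 2 clause(s); 3 remain; assigned so far: [1, 3]
unit clause [-4] forces x4=F; simplify:
  drop 4 from [2, 4, -6] -> [2, -6]
  satisfied 1 clause(s); 2 remain; assigned so far: [1, 3, 4]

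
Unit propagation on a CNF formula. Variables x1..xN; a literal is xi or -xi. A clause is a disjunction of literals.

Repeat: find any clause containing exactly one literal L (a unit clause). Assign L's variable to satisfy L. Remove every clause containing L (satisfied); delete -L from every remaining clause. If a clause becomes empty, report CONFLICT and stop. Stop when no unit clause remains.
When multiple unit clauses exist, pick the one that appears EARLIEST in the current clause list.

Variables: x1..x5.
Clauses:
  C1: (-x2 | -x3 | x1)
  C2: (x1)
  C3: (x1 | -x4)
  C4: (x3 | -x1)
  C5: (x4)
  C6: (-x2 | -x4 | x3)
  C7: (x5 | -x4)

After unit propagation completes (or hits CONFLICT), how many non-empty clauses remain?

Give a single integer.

Answer: 0

Derivation:
unit clause [1] forces x1=T; simplify:
  drop -1 from [3, -1] -> [3]
  satisfied 3 clause(s); 4 remain; assigned so far: [1]
unit clause [3] forces x3=T; simplify:
  satisfied 2 clause(s); 2 remain; assigned so far: [1, 3]
unit clause [4] forces x4=T; simplify:
  drop -4 from [5, -4] -> [5]
  satisfied 1 clause(s); 1 remain; assigned so far: [1, 3, 4]
unit clause [5] forces x5=T; simplify:
  satisfied 1 clause(s); 0 remain; assigned so far: [1, 3, 4, 5]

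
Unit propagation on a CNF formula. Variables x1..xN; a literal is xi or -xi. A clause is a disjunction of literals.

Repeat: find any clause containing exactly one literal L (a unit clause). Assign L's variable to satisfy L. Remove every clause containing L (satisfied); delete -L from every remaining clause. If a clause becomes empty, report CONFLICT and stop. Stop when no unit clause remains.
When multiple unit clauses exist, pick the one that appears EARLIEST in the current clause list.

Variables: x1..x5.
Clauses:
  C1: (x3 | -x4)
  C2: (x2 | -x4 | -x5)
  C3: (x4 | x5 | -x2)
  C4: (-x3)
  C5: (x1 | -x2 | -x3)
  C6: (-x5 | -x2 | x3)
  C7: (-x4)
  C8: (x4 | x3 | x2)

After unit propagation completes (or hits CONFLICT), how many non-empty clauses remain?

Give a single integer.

Answer: 0

Derivation:
unit clause [-3] forces x3=F; simplify:
  drop 3 from [3, -4] -> [-4]
  drop 3 from [-5, -2, 3] -> [-5, -2]
  drop 3 from [4, 3, 2] -> [4, 2]
  satisfied 2 clause(s); 6 remain; assigned so far: [3]
unit clause [-4] forces x4=F; simplify:
  drop 4 from [4, 5, -2] -> [5, -2]
  drop 4 from [4, 2] -> [2]
  satisfied 3 clause(s); 3 remain; assigned so far: [3, 4]
unit clause [2] forces x2=T; simplify:
  drop -2 from [5, -2] -> [5]
  drop -2 from [-5, -2] -> [-5]
  satisfied 1 clause(s); 2 remain; assigned so far: [2, 3, 4]
unit clause [5] forces x5=T; simplify:
  drop -5 from [-5] -> [] (empty!)
  satisfied 1 clause(s); 1 remain; assigned so far: [2, 3, 4, 5]
CONFLICT (empty clause)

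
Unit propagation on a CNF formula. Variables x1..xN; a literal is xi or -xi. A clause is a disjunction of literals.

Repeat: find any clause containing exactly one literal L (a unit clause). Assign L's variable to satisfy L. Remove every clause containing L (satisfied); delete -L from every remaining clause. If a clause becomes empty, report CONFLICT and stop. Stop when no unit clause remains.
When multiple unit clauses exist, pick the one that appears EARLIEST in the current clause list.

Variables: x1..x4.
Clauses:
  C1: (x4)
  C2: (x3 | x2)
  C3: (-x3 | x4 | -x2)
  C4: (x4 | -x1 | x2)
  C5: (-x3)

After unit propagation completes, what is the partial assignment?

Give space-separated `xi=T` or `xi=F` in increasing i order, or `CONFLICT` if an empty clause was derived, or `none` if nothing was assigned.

unit clause [4] forces x4=T; simplify:
  satisfied 3 clause(s); 2 remain; assigned so far: [4]
unit clause [-3] forces x3=F; simplify:
  drop 3 from [3, 2] -> [2]
  satisfied 1 clause(s); 1 remain; assigned so far: [3, 4]
unit clause [2] forces x2=T; simplify:
  satisfied 1 clause(s); 0 remain; assigned so far: [2, 3, 4]

Answer: x2=T x3=F x4=T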